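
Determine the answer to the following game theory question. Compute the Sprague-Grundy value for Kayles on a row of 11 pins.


Kayles: a move removes 1 or 2 adjacent pins from a contiguous row.
Removing pins from a row of k leaves two independent rows (a, b) with a + b = k - 1 (one pin) or a + b = k - 2 (two pins); an end removal gives a = 0.
By Sprague-Grundy, G(k) = mex{ G(a) XOR G(b) } over all these splits. G(0) = 0.
G(1): splits (0,0):0^0=0 -> mex({0}) = 1
G(2): splits (0,1):0^1=1 (0,0):0^0=0 -> mex({0, 1}) = 2
G(3): splits (0,2):0^2=2 (1,1):1^1=0 (0,1):0^1=1 -> mex({0, 1, 2}) = 3
G(4): splits (0,3):0^3=3 (1,2):1^2=3 (0,2):0^2=2 (1,1):1^1=0 -> mex({0, 2, 3}) = 1
G(5): splits (0,4):0^1=1 (1,3):1^3=2 (2,2):2^2=0 (0,3):0^3=3 (1,2):1^2=3 -> mex({0, 1, 2, 3}) = 4
G(6) = mex({0, 1, 2, 4}) = 3
G(7) = mex({0, 1, 3, 4, 5}) = 2
G(8) = mex({0, 2, 3, 5, 6}) = 1
G(9) = mex({0, 1, 2, 3, 6, 7}) = 4
G(10) = mex({0, 1, 3, 4, 5, 7}) = 2
G(11) = mex({0, 1, 2, 3, 4, 5}) = 6
Therefore G(11) = 6.

6


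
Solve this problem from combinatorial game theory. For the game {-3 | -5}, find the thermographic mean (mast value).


Game = {-3 | -5}, a switch {a | b} with numbers a > b.
Its thermograph has left wall a - t and right wall b + t, which meet at t = (a - b)/2, where both equal (a + b)/2. So the mast (mean value) is at (a + b)/2.
Mean = (-3 + (-5))/2 = -8/2 = -4

-4


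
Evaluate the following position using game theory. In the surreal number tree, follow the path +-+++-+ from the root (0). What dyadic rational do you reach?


Sign expansion: +-+++-+
Rule: track bounds (lo, hi), initially (-inf, +inf). On '+', the current value becomes lo and we move to the simplest number in (value, hi): value + 1 if hi = +inf, otherwise the midpoint (value + hi)/2. On '-', the current value becomes hi and we move to value - 1 if lo = -inf, otherwise the midpoint (lo + value)/2.
Start at 0.
Step 1: sign = +, move right. Bounds: (0, +inf). Value = 1
Step 2: sign = -, move left. Bounds: (0, 1). Value = 1/2
Step 3: sign = +, move right. Bounds: (1/2, 1). Value = 3/4
Step 4: sign = +, move right. Bounds: (3/4, 1). Value = 7/8
Step 5: sign = +, move right. Bounds: (7/8, 1). Value = 15/16
Step 6: sign = -, move left. Bounds: (7/8, 15/16). Value = 29/32
Step 7: sign = +, move right. Bounds: (29/32, 15/16). Value = 59/64
The surreal number with sign expansion +-+++-+ is 59/64.

59/64


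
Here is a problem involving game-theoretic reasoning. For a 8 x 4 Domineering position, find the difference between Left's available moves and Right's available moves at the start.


Board is 8 x 4 (rows x cols).
Left (vertical) placements: (rows-1) * cols = 7 * 4 = 28
Right (horizontal) placements: rows * (cols-1) = 8 * 3 = 24
Advantage = Left - Right = 28 - 24 = 4

4


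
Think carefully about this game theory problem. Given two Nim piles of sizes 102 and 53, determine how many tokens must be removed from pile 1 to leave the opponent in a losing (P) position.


Piles: 102 and 53
Current XOR: 102 XOR 53 = 83 (non-zero, so this is an N-position).
To make the XOR zero, we need to find a move that balances the piles.
For pile 1 (size 102): target = 102 XOR 83 = 53
We reduce pile 1 from 102 to 53.
Tokens removed: 102 - 53 = 49
Verification: 53 XOR 53 = 0

49


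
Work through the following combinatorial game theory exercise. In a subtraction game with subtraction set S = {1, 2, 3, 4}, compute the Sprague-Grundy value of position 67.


The subtraction set is S = {1, 2, 3, 4}.
G(k) = mex{ G(k - s) : s in S, s <= k }. We compute iteratively: G(0) = 0.
G(1) = mex({0}) = 1
G(2) = mex({0, 1}) = 2
G(3) = mex({0, 1, 2}) = 3
G(4) = mex({0, 1, 2, 3}) = 4
G(5) = mex({1, 2, 3, 4}) = 0
G(6) = mex({0, 2, 3, 4}) = 1
G(7) = mex({0, 1, 3, 4}) = 2
G(8) = mex({0, 1, 2, 4}) = 3
Observe that G(5)..G(8) = 0, 1, 2, 3 repeats G(0)..G(3) = 0, 1, 2, 3.
For k >= max(S) = 4, G(k) is determined by the previous 4 values G(k-4)..G(k-1); a window of 4 consecutive values has recurred shifted by 5, so by induction G(k + 5) = G(k) for all k >= 0: the sequence is periodic from the start with period 5.
One period: G(0..4) = 0, 1, 2, 3, 4.
67 mod 5 = 2, so G(67) = G(2) = 2.

2


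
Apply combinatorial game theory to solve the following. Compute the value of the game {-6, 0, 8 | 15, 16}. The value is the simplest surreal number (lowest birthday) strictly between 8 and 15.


Left options: {-6, 0, 8}, max = 8
Right options: {15, 16}, min = 15
All options are numbers and max(Left) < min(Right), so by the simplicity theorem the value is the simplest (earliest-born) number strictly between 8 and 15.
Integers 9 through 14 all lie strictly between 8 and 15.
Among integers, the simplest (lowest birthday = smallest |n|; 0 is born on day 0, +-n on day n) is 9.
No non-integer in the interval can be simpler: if x is a non-integer in the interval, then floor(x) or ceil(x) also lies in the interval (the interval contains an integer), and both are proper prefixes of x's sign expansion, i.e. born earlier. So the game value is 9.
Game value = 9

9


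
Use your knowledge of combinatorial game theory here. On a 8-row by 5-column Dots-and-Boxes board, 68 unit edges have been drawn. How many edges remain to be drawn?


Grid: 8 x 5 boxes, i.e. 9 rows and 6 columns of dots.
Horizontal edges: (rows + 1) * cols = 9 * 5 = 45
Vertical edges: rows * (cols + 1) = 8 * 6 = 48
Total edges: 45 + 48 = 93
Edges drawn: 68
Remaining: 93 - 68 = 25

25


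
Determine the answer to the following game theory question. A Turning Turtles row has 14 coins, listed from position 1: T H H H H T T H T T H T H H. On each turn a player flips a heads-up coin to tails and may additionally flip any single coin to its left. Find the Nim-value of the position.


Coins: T H H H H T T H T T H T H H
Key fact: a single head at position k behaves exactly like a Nim heap of size k (turning it to T and optionally flipping a coin at j < k corresponds to moving the heap from k to j, or to 0), and heads combine as a disjunctive sum (two heads at the same place would cancel, matching j XOR j = 0). So the Nim-value is the XOR of the 1-indexed positions of the heads.
Face-up positions (1-indexed): [2, 3, 4, 5, 8, 11, 13, 14]
XOR 0 with 2: 0 XOR 2 = 2
XOR 2 with 3: 2 XOR 3 = 1
XOR 1 with 4: 1 XOR 4 = 5
XOR 5 with 5: 5 XOR 5 = 0
XOR 0 with 8: 0 XOR 8 = 8
XOR 8 with 11: 8 XOR 11 = 3
XOR 3 with 13: 3 XOR 13 = 14
XOR 14 with 14: 14 XOR 14 = 0
Nim-value = 0

0


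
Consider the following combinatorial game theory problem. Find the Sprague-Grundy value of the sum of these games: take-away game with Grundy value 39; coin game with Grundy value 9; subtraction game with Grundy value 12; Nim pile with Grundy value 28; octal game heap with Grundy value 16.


By the Sprague-Grundy theorem, the Grundy value of a sum of games is the XOR of individual Grundy values.
take-away game: Grundy value = 39. Running XOR: 0 XOR 39 = 39
coin game: Grundy value = 9. Running XOR: 39 XOR 9 = 46
subtraction game: Grundy value = 12. Running XOR: 46 XOR 12 = 34
Nim pile: Grundy value = 28. Running XOR: 34 XOR 28 = 62
octal game heap: Grundy value = 16. Running XOR: 62 XOR 16 = 46
The combined Grundy value is 46.

46


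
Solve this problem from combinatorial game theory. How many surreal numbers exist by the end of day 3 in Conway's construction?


Day 0: {|} = 0 is born. Count = 1.
Day n: the number of surreal numbers born by day n is 2^(n+1) - 1.
By day 0: 2^1 - 1 = 1
By day 1: 2^2 - 1 = 3
By day 2: 2^3 - 1 = 7
By day 3: 2^4 - 1 = 15
By day 3: 15 surreal numbers.

15


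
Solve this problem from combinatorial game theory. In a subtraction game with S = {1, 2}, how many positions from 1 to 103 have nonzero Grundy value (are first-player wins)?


Subtraction set S = {1, 2}, so G(n) = n mod 3.
G(n) = 0 when n is a multiple of 3.
Multiples of 3 in [1, 103]: 34
N-positions (nonzero Grundy) = 103 - 34 = 69

69


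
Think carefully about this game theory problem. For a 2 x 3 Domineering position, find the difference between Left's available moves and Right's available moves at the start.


Board is 2 x 3 (rows x cols).
Left (vertical) placements: (rows-1) * cols = 1 * 3 = 3
Right (horizontal) placements: rows * (cols-1) = 2 * 2 = 4
Advantage = Left - Right = 3 - 4 = -1

-1


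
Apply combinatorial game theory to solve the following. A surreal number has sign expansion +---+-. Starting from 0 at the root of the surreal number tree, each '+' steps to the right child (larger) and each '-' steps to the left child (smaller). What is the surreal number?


Sign expansion: +---+-
Rule: track bounds (lo, hi), initially (-inf, +inf). On '+', the current value becomes lo and we move to the simplest number in (value, hi): value + 1 if hi = +inf, otherwise the midpoint (value + hi)/2. On '-', the current value becomes hi and we move to value - 1 if lo = -inf, otherwise the midpoint (lo + value)/2.
Start at 0.
Step 1: sign = +, move right. Bounds: (0, +inf). Value = 1
Step 2: sign = -, move left. Bounds: (0, 1). Value = 1/2
Step 3: sign = -, move left. Bounds: (0, 1/2). Value = 1/4
Step 4: sign = -, move left. Bounds: (0, 1/4). Value = 1/8
Step 5: sign = +, move right. Bounds: (1/8, 1/4). Value = 3/16
Step 6: sign = -, move left. Bounds: (1/8, 3/16). Value = 5/32
The surreal number with sign expansion +---+- is 5/32.

5/32


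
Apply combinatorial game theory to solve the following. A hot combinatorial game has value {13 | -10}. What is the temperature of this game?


The game is {13 | -10}, a switch {a | b} with numbers a > b.
Cooling {a | b} by t gives {a - t | b + t}, which stops being hot when a - t = b + t, i.e. at t = (a - b)/2. So the temperature of a switch is (a - b)/2.
Temperature = (Left option - Right option) / 2
= (13 - (-10)) / 2
= 23 / 2
= 23/2

23/2


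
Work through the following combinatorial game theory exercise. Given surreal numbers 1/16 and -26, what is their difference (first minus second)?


x = 1/16, y = -26
Converting to common denominator: 16
x = 1/16, y = -416/16
x - y = 1/16 - -26 = 417/16

417/16


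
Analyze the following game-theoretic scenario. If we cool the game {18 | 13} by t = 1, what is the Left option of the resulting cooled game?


Original game: {18 | 13} (a switch {a | b} with a > b).
Cooling by t (for t below the temperature (a - b)/2 = 5/2) taxes each move by t: {a | b} cooled by t is {a - t | b + t}.
Cooling amount: t = 1
Cooled Left option: 18 - 1 = 17
Cooled Right option: 13 + 1 = 14
Cooled game: {17 | 14}
Left option = 17

17


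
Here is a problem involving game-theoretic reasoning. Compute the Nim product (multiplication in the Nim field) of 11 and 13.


Nim multiplication is bilinear over XOR: (u XOR v) * w = (u*w) XOR (v*w).
So we split each operand into its bit components and XOR the pairwise Nim products.
11 = 1 + 2 + 8 (as XOR of powers of 2).
13 = 1 + 4 + 8 (as XOR of powers of 2).
Using the standard Nim-product table on single bits:
  2*2 = 3,   2*4 = 8,   2*8 = 12,
  4*4 = 6,   4*8 = 11,  8*8 = 13,
and  1*x = x (identity), k*l = l*k (commutative).
Pairwise Nim products:
  1 * 1 = 1
  1 * 4 = 4
  1 * 8 = 8
  2 * 1 = 2
  2 * 4 = 8
  2 * 8 = 12
  8 * 1 = 8
  8 * 4 = 11
  8 * 8 = 13
XOR them: 1 XOR 4 XOR 8 XOR 2 XOR 8 XOR 12 XOR 8 XOR 11 XOR 13 = 5.
Result: 11 * 13 = 5 (in Nim).

5


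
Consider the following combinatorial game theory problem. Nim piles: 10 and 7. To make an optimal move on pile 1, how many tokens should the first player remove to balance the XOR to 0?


Piles: 10 and 7
Current XOR: 10 XOR 7 = 13 (non-zero, so this is an N-position).
To make the XOR zero, we need to find a move that balances the piles.
For pile 1 (size 10): target = 10 XOR 13 = 7
We reduce pile 1 from 10 to 7.
Tokens removed: 10 - 7 = 3
Verification: 7 XOR 7 = 0

3


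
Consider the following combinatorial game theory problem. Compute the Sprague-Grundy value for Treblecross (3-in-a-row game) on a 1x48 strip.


Treblecross: place X on empty cells; 3-in-a-row wins.
Playing within two cells of an existing X lets the opponent win at once, so sensible play treats the cells i-2..i+2 around each X as dead. The player left with no safe cell loses, so this is a normal-play take-away game on strips of safe cells.
Placing X at cell i (0-indexed) of a strip of k safe cells leaves independent strips of sizes max(0, i-2) and max(0, k-i-3). Hence G(k) = mex{ G(max(0,i-2)) XOR G(max(0,k-i-3)) : 0 <= i < k }, with G(0) = 0.
G(1): splits (0,0):0^0=0 -> mex({0}) = 1
G(2): splits (0,0):0^0=0 -> mex({0}) = 1
G(3): splits (0,0):0^0=0 -> mex({0}) = 1
G(4): splits (0,1):0^1=1 (0,0):0^0=0 -> mex({0, 1}) = 2
G(5): splits (0,2):0^1=1 (0,1):0^1=1 (0,0):0^0=0 -> mex({0, 1}) = 2
G(6) = mex({1}) = 0
G(7) = mex({0, 1, 2}) = 3
G(8) = mex({0, 1, 2}) = 3
G(9) = mex({0, 2}) = 1
G(10) = mex({0, 2, 3}) = 1
G(11) = mex({0, 3}) = 1
G(12) = mex({1, 3}) = 0
G(13) = mex({0, 1, 2, 3}) = 4
G(14) = mex({0, 1, 2}) = 3
G(15) = mex({0, 1, 2}) = 3
G(16) = mex({0, 1, 2, 4}) = 3
G(17) = mex({0, 1, 3, 4}) = 2
G(18) = mex({0, 1, 3, 4}) = 2
G(19) = mex({0, 1, 3, 5}) = 2
G(20) = mex({0, 1, 2, 3, 5}) = 4
G(21) = mex({0, 1, 2, 3, 5}) = 4
G(22) = mex({1, 2, 6}) = 0
G(23) = mex({0, 1, 2, 3, 4, 6}) = 5
G(24) = mex({0, 1, 2, 3, 4}) = 5
G(25) = mex({0, 1, 3, 4, 7}) = 2
G(26) = mex({0, 1, 3, 4, 5, 7}) = 2
G(27) = mex({0, 1, 3, 5}) = 2
G(28) = mex({0, 1, 2, 5}) = 3
G(29) = mex({0, 1, 2, 4, 5, 6}) = 3
G(30) = mex({1, 2, 4, 6}) = 0
G(31) = mex({0, 1, 2, 3, 4, 6}) = 5
G(32) = mex({1, 2, 3, 4, 7}) = 0
G(33) = mex({0, 3, 7}) = 1
G(34) = mex({0, 2, 3, 5, 7}) = 1
G(35) = mex({0, 2, 3, 5, 6}) = 1
G(36) = mex({0, 1, 2, 5, 6}) = 3
G(37) = mex({0, 1, 2, 4, 5, 6}) = 3
G(38) = mex({0, 1, 2, 4}) = 3
G(39) = mex({0, 1, 2, 3, 4, 7}) = 5
G(40) = mex({0, 1, 2, 3, 4, 5, 7}) = 6
G(41) = mex({0, 1, 2, 3, 5, 7}) = 4
G(42) = mex({0, 1, 2, 3, 5, 6, 7}) = 4
G(43) = mex({0, 2, 3, 5, 6}) = 1
G(44) = mex({1, 2, 3, 4, 5, 6}) = 0
G(45) = mex({0, 1, 2, 3, 4, 6, 7}) = 5
G(46) = mex({0, 1, 2, 3, 4, 7}) = 5
G(47) = mex({0, 1, 2, 3, 4, 5, 7}) = 6
G(48) = mex({0, 1, 2, 3, 4, 5, 7}) = 6
Therefore G(48) = 6.

6


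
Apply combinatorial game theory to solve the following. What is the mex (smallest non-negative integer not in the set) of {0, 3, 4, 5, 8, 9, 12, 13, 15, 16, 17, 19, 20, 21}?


Set = {0, 3, 4, 5, 8, 9, 12, 13, 15, 16, 17, 19, 20, 21}
0 is in the set.
1 is NOT in the set. This is the mex.
mex = 1

1


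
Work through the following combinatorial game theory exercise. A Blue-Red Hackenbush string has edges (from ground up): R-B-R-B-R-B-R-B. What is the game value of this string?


Edges (from ground): R-B-R-B-R-B-R-B
By Berlekamp's sign-expansion rule, a Blue-Red Hackenbush stalk has the value of the surreal number whose sign sequence is the edge sequence with B -> + and R -> -.
Sign sequence: -+-+-+-+
Trace the sign expansion in the surreal number tree, starting from 0:
Edge 1: R (sign -) -> bounds (-inf, 0), value = -1
Edge 2: B (sign +) -> bounds (-1, 0), value = -1/2
Edge 3: R (sign -) -> bounds (-1, -1/2), value = -3/4
Edge 4: B (sign +) -> bounds (-3/4, -1/2), value = -5/8
Edge 5: R (sign -) -> bounds (-3/4, -5/8), value = -11/16
Edge 6: B (sign +) -> bounds (-11/16, -5/8), value = -21/32
Edge 7: R (sign -) -> bounds (-11/16, -21/32), value = -43/64
Edge 8: B (sign +) -> bounds (-43/64, -21/32), value = -85/128
Game value = -85/128

-85/128


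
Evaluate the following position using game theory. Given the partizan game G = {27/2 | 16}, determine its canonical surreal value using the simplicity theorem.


Left options: {27/2}, max = 27/2
Right options: {16}, min = 16
All options are numbers and max(Left) < min(Right), so by the simplicity theorem the value is the simplest (earliest-born) number strictly between 27/2 and 16.
Integers 14 through 15 all lie strictly between 27/2 and 16.
Among integers, the simplest (lowest birthday = smallest |n|; 0 is born on day 0, +-n on day n) is 14.
No non-integer in the interval can be simpler: if x is a non-integer in the interval, then floor(x) or ceil(x) also lies in the interval (the interval contains an integer), and both are proper prefixes of x's sign expansion, i.e. born earlier. So the game value is 14.
Game value = 14

14


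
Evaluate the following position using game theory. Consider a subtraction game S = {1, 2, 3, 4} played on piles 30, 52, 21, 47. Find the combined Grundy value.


Subtraction set: {1, 2, 3, 4}
For this subtraction set, G(n) = n mod 5 (period = max + 1 = 5).
Pile 1 (size 30): G(30) = 30 mod 5 = 0
Pile 2 (size 52): G(52) = 52 mod 5 = 2
Pile 3 (size 21): G(21) = 21 mod 5 = 1
Pile 4 (size 47): G(47) = 47 mod 5 = 2
Total Grundy value = XOR of all: 0 XOR 2 XOR 1 XOR 2 = 1

1


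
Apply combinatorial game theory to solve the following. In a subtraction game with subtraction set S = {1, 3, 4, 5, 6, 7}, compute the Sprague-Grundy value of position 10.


The subtraction set is S = {1, 3, 4, 5, 6, 7}.
G(k) = mex{ G(k - s) : s in S, s <= k }. We compute iteratively: G(0) = 0.
G(1) = mex({0}) = 1
G(2) = mex({1}) = 0
G(3) = mex({0}) = 1
G(4) = mex({0, 1}) = 2
G(5) = mex({0, 1, 2}) = 3
G(6) = mex({0, 1, 3}) = 2
G(7) = mex({0, 1, 2}) = 3
G(8) = mex({0, 1, 2, 3}) = 4
G(9) = mex({0, 1, 2, 3, 4}) = 5
G(10) = mex({1, 2, 3, 5}) = 0
Therefore G(10) = 0.

0


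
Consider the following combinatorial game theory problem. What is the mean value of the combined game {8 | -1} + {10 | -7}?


G1 = {8 | -1}, G2 = {10 | -7}
Each is a switch {a | b} with numbers a > b; its mean value is (a + b)/2, and mean value is additive over game sums: m(G1 + G2) = m(G1) + m(G2).
Mean of G1 = (8 + (-1))/2 = 7/2 = 7/2
Mean of G2 = (10 + (-7))/2 = 3/2 = 3/2
Mean of G1 + G2 = 7/2 + 3/2 = 5

5


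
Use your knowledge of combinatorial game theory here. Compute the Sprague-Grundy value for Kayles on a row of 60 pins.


Kayles: a move removes 1 or 2 adjacent pins from a contiguous row.
Removing pins from a row of k leaves two independent rows (a, b) with a + b = k - 1 (one pin) or a + b = k - 2 (two pins); an end removal gives a = 0.
By Sprague-Grundy, G(k) = mex{ G(a) XOR G(b) } over all these splits. G(0) = 0.
G(1): splits (0,0):0^0=0 -> mex({0}) = 1
G(2): splits (0,1):0^1=1 (0,0):0^0=0 -> mex({0, 1}) = 2
G(3): splits (0,2):0^2=2 (1,1):1^1=0 (0,1):0^1=1 -> mex({0, 1, 2}) = 3
G(4): splits (0,3):0^3=3 (1,2):1^2=3 (0,2):0^2=2 (1,1):1^1=0 -> mex({0, 2, 3}) = 1
G(5): splits (0,4):0^1=1 (1,3):1^3=2 (2,2):2^2=0 (0,3):0^3=3 (1,2):1^2=3 -> mex({0, 1, 2, 3}) = 4
G(6) = mex({0, 1, 2, 4}) = 3
G(7) = mex({0, 1, 3, 4, 5}) = 2
G(8) = mex({0, 2, 3, 5, 6}) = 1
G(9) = mex({0, 1, 2, 3, 6, 7}) = 4
G(10) = mex({0, 1, 3, 4, 5, 7}) = 2
G(11) = mex({0, 1, 2, 3, 4, 5}) = 6
G(12) = mex({0, 1, 2, 3, 5, 6, 7}) = 4
G(13) = mex({0, 2, 3, 4, 6, 7}) = 1
G(14) = mex({0, 1, 4, 5, 6, 7}) = 2
G(15) = mex({0, 1, 2, 3, 4, 5, 6}) = 7
G(16) = mex({0, 2, 3, 5, 6, 7}) = 1
G(17) = mex({0, 1, 2, 3, 5, 6, 7}) = 4
G(18) = mex({0, 1, 2, 4, 5, 6}) = 3
G(19) = mex({0, 1, 3, 4, 5, 7}) = 2
G(20) = mex({0, 2, 3, 4, 5, 6, 7}) = 1
G(21) = mex({0, 1, 2, 3, 5, 6, 7}) = 4
G(22) = mex({0, 1, 2, 3, 4, 5, 7}) = 6
G(23) = mex({0, 1, 2, 3, 4, 5, 6}) = 7
G(24) = mex({0, 1, 2, 3, 5, 6, 7}) = 4
G(25) = mex({0, 2, 3, 4, 6, 7}) = 1
G(26) = mex({0, 1, 3, 4, 5, 6, 7}) = 2
G(27) = mex({0, 1, 2, 3, 4, 5, 6, 7}) = 8
G(28) = mex({0, 1, 2, 3, 4, 6, 7, 8}) = 5
G(29) = mex({0, 1, 2, 3, 5, 6, 7, 8, 9}) = 4
G(30) = mex({0, 1, 2, 3, 4, 5, 6, 9, 10}) = 7
G(31) = mex({0, 1, 3, 4, 5, 7, 10, 11}) = 2
G(32) = mex({0, 2, 3, 4, 5, 6, 7, 9, 11}) = 1
G(33) = mex({0, 1, 2, 3, 4, 5, 6, 7, 9, 12}) = 8
G(34) = mex({0, 1, 2, 3, 4, 5, 7, 8, 11, 12}) = 6
G(35) = mex({0, 1, 2, 3, 4, 5, 6, 8, 9, 10, 11}) = 7
G(36) = mex({0, 1, 2, 3, 5, 6, 7, 9, 10}) = 4
G(37) = mex({0, 2, 3, 4, 6, 7, 9, 10, 11, 12}) = 1
G(38) = mex({0, 1, 3, 4, 5, 6, 7, 9, 10, 11, 12}) = 2
G(39) = mex({0, 1, 2, 4, 5, 6, 7, 9, 10, 12, 14}) = 3
G(40) = mex({0, 2, 3, 4, 6, 7, 11, 12, 14}) = 1
G(41) = mex({0, 1, 2, 3, 5, 6, 7, 9, 10, 11, 12}) = 4
G(42) = mex({0, 1, 2, 3, 4, 5, 6, 9, 10}) = 7
G(43) = mex({0, 1, 3, 4, 5, 7, 9, 10, 12, 15}) = 2
G(44) = mex({0, 2, 3, 4, 5, 6, 7, 9, 10, 12, 15}) = 1
G(45) = mex({0, 1, 2, 3, 4, 5, 6, 7, 9, 10, 12, 14}) = 8
G(46) = mex({0, 1, 3, 4, 5, 7, 8, 11, 12, 14}) = 2
G(47) = mex({0, 1, 2, 3, 4, 5, 6, 8, 9, 10, 11, 12}) = 7
G(48) = mex({0, 1, 2, 3, 5, 6, 7, 9, 10}) = 4
G(49) = mex({0, 2, 3, 4, 6, 7, 9, 10, 11, 12, 15}) = 1
G(50) = mex({0, 1, 4, 5, 6, 7, 9, 11, 12, 14, 15}) = 2
G(51) = mex({0, 1, 2, 3, 4, 5, 6, 7, 9, 12, 14, 15}) = 8
G(52) = mex({0, 2, 3, 4, 5, 6, 7, 8, 11, 12, 15}) = 1
G(53) = mex({0, 1, 2, 3, 5, 6, 7, 8, 9, 10, 11, 12}) = 4
G(54) = mex({0, 1, 2, 3, 4, 5, 6, 9, 10}) = 7
G(55) = mex({0, 1, 3, 4, 5, 7, 9, 10, 11, 12}) = 2
G(56) = mex({0, 2, 3, 4, 5, 6, 7, 9, 10, 11, 12, 13, 14}) = 1
G(57) = mex({0, 1, 2, 3, 5, 6, 7, 9, 10, 12, 13, 14, 15}) = 4
G(58) = mex({0, 1, 3, 4, 5, 7, 11, 12, 14, 15}) = 2
G(59) = mex({0, 1, 2, 3, 4, 5, 6, 9, 10, 11, 12, 15}) = 7
G(60) = mex({0, 1, 2, 3, 5, 6, 7, 9, 10}) = 4
Therefore G(60) = 4.

4


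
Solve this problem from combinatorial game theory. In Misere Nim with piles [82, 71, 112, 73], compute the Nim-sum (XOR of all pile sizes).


We need the XOR (exclusive or) of all pile sizes.
After XOR-ing pile 1 (size 82): 0 XOR 82 = 82
After XOR-ing pile 2 (size 71): 82 XOR 71 = 21
After XOR-ing pile 3 (size 112): 21 XOR 112 = 101
After XOR-ing pile 4 (size 73): 101 XOR 73 = 44
The Nim-value of this position is 44.

44


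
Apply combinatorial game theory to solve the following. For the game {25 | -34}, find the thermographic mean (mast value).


Game = {25 | -34}, a switch {a | b} with numbers a > b.
Its thermograph has left wall a - t and right wall b + t, which meet at t = (a - b)/2, where both equal (a + b)/2. So the mast (mean value) is at (a + b)/2.
Mean = (25 + (-34))/2 = -9/2 = -9/2

-9/2


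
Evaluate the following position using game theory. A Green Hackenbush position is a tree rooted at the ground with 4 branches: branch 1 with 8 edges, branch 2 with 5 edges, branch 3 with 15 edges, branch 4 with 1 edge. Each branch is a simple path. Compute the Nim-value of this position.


The tree has 4 branches from the ground vertex.
In Green Hackenbush, the Nim-value of a simple path of length k is k.
Branch 1: length 8, Nim-value = 8
Branch 2: length 5, Nim-value = 5
Branch 3: length 15, Nim-value = 15
Branch 4: length 1, Nim-value = 1
Total Nim-value = XOR of all branch values:
0 XOR 8 = 8
8 XOR 5 = 13
13 XOR 15 = 2
2 XOR 1 = 3
Nim-value of the tree = 3

3


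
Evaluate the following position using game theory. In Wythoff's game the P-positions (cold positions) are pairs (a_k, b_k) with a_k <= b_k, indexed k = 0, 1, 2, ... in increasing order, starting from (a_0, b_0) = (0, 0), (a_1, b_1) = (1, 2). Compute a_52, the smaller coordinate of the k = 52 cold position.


By Wythoff's theorem, a_k = floor(k * phi) and b_k = floor(k * phi^2) = a_k + k, where phi = (1 + sqrt(5))/2 is the golden ratio.
phi = (1 + sqrt(5))/2 = 1.618034
k = 52
k * phi = 52 * 1.618034 = 84.137767
a_52 = floor(k * phi) = 84

84


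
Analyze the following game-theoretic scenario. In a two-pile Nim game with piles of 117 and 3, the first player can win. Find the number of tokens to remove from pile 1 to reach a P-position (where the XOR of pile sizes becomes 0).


Piles: 117 and 3
Current XOR: 117 XOR 3 = 118 (non-zero, so this is an N-position).
To make the XOR zero, we need to find a move that balances the piles.
For pile 1 (size 117): target = 117 XOR 118 = 3
We reduce pile 1 from 117 to 3.
Tokens removed: 117 - 3 = 114
Verification: 3 XOR 3 = 0

114


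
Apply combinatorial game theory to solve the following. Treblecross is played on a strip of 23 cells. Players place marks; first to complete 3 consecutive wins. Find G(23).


Treblecross: place X on empty cells; 3-in-a-row wins.
Playing within two cells of an existing X lets the opponent win at once, so sensible play treats the cells i-2..i+2 around each X as dead. The player left with no safe cell loses, so this is a normal-play take-away game on strips of safe cells.
Placing X at cell i (0-indexed) of a strip of k safe cells leaves independent strips of sizes max(0, i-2) and max(0, k-i-3). Hence G(k) = mex{ G(max(0,i-2)) XOR G(max(0,k-i-3)) : 0 <= i < k }, with G(0) = 0.
G(1): splits (0,0):0^0=0 -> mex({0}) = 1
G(2): splits (0,0):0^0=0 -> mex({0}) = 1
G(3): splits (0,0):0^0=0 -> mex({0}) = 1
G(4): splits (0,1):0^1=1 (0,0):0^0=0 -> mex({0, 1}) = 2
G(5): splits (0,2):0^1=1 (0,1):0^1=1 (0,0):0^0=0 -> mex({0, 1}) = 2
G(6) = mex({1}) = 0
G(7) = mex({0, 1, 2}) = 3
G(8) = mex({0, 1, 2}) = 3
G(9) = mex({0, 2}) = 1
G(10) = mex({0, 2, 3}) = 1
G(11) = mex({0, 3}) = 1
G(12) = mex({1, 3}) = 0
G(13) = mex({0, 1, 2, 3}) = 4
G(14) = mex({0, 1, 2}) = 3
G(15) = mex({0, 1, 2}) = 3
G(16) = mex({0, 1, 2, 4}) = 3
G(17) = mex({0, 1, 3, 4}) = 2
G(18) = mex({0, 1, 3, 4}) = 2
G(19) = mex({0, 1, 3, 5}) = 2
G(20) = mex({0, 1, 2, 3, 5}) = 4
G(21) = mex({0, 1, 2, 3, 5}) = 4
G(22) = mex({1, 2, 6}) = 0
G(23) = mex({0, 1, 2, 3, 4, 6}) = 5
Therefore G(23) = 5.

5


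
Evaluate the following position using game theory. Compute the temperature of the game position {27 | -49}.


The game is {27 | -49}, a switch {a | b} with numbers a > b.
Cooling {a | b} by t gives {a - t | b + t}, which stops being hot when a - t = b + t, i.e. at t = (a - b)/2. So the temperature of a switch is (a - b)/2.
Temperature = (Left option - Right option) / 2
= (27 - (-49)) / 2
= 76 / 2
= 38

38


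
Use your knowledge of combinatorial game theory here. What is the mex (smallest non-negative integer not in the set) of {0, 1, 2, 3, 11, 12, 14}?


Set = {0, 1, 2, 3, 11, 12, 14}
0 is in the set.
1 is in the set.
2 is in the set.
3 is in the set.
4 is NOT in the set. This is the mex.
mex = 4

4


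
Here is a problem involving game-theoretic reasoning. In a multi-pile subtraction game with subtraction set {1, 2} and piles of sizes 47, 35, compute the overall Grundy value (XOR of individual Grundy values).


Subtraction set: {1, 2}
For this subtraction set, G(n) = n mod 3 (period = max + 1 = 3).
Pile 1 (size 47): G(47) = 47 mod 3 = 2
Pile 2 (size 35): G(35) = 35 mod 3 = 2
Total Grundy value = XOR of all: 2 XOR 2 = 0

0


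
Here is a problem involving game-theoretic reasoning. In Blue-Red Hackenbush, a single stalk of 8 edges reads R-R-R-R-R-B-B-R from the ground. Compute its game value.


Edges (from ground): R-R-R-R-R-B-B-R
By Berlekamp's sign-expansion rule, a Blue-Red Hackenbush stalk has the value of the surreal number whose sign sequence is the edge sequence with B -> + and R -> -.
Sign sequence: -----++-
Trace the sign expansion in the surreal number tree, starting from 0:
Edge 1: R (sign -) -> bounds (-inf, 0), value = -1
Edge 2: R (sign -) -> bounds (-inf, -1), value = -2
Edge 3: R (sign -) -> bounds (-inf, -2), value = -3
Edge 4: R (sign -) -> bounds (-inf, -3), value = -4
Edge 5: R (sign -) -> bounds (-inf, -4), value = -5
Edge 6: B (sign +) -> bounds (-5, -4), value = -9/2
Edge 7: B (sign +) -> bounds (-9/2, -4), value = -17/4
Edge 8: R (sign -) -> bounds (-9/2, -17/4), value = -35/8
Game value = -35/8

-35/8


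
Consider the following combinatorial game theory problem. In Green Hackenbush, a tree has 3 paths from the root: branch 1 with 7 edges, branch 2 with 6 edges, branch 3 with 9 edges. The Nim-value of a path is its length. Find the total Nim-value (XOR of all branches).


The tree has 3 branches from the ground vertex.
In Green Hackenbush, the Nim-value of a simple path of length k is k.
Branch 1: length 7, Nim-value = 7
Branch 2: length 6, Nim-value = 6
Branch 3: length 9, Nim-value = 9
Total Nim-value = XOR of all branch values:
0 XOR 7 = 7
7 XOR 6 = 1
1 XOR 9 = 8
Nim-value of the tree = 8

8


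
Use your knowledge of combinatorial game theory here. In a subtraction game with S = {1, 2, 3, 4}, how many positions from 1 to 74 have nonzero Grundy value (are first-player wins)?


Subtraction set S = {1, 2, 3, 4}, so G(n) = n mod 5.
G(n) = 0 when n is a multiple of 5.
Multiples of 5 in [1, 74]: 14
N-positions (nonzero Grundy) = 74 - 14 = 60

60


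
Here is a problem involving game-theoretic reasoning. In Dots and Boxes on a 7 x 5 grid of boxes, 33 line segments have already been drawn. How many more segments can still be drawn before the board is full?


Grid: 7 x 5 boxes, i.e. 8 rows and 6 columns of dots.
Horizontal edges: (rows + 1) * cols = 8 * 5 = 40
Vertical edges: rows * (cols + 1) = 7 * 6 = 42
Total edges: 40 + 42 = 82
Edges drawn: 33
Remaining: 82 - 33 = 49

49


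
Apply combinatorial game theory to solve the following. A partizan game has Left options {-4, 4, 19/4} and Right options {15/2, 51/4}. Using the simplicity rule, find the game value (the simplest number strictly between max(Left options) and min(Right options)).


Left options: {-4, 4, 19/4}, max = 19/4
Right options: {15/2, 51/4}, min = 15/2
All options are numbers and max(Left) < min(Right), so by the simplicity theorem the value is the simplest (earliest-born) number strictly between 19/4 and 15/2.
Integers 5 through 7 all lie strictly between 19/4 and 15/2.
Among integers, the simplest (lowest birthday = smallest |n|; 0 is born on day 0, +-n on day n) is 5.
No non-integer in the interval can be simpler: if x is a non-integer in the interval, then floor(x) or ceil(x) also lies in the interval (the interval contains an integer), and both are proper prefixes of x's sign expansion, i.e. born earlier. So the game value is 5.
Game value = 5

5


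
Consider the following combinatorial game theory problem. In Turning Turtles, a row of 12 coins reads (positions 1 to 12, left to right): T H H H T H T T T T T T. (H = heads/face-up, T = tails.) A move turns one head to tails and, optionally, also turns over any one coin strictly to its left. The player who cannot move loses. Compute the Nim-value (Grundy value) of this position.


Coins: T H H H T H T T T T T T
Key fact: a single head at position k behaves exactly like a Nim heap of size k (turning it to T and optionally flipping a coin at j < k corresponds to moving the heap from k to j, or to 0), and heads combine as a disjunctive sum (two heads at the same place would cancel, matching j XOR j = 0). So the Nim-value is the XOR of the 1-indexed positions of the heads.
Face-up positions (1-indexed): [2, 3, 4, 6]
XOR 0 with 2: 0 XOR 2 = 2
XOR 2 with 3: 2 XOR 3 = 1
XOR 1 with 4: 1 XOR 4 = 5
XOR 5 with 6: 5 XOR 6 = 3
Nim-value = 3

3


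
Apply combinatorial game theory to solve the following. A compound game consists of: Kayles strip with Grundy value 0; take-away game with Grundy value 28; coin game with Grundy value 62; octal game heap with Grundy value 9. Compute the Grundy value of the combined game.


By the Sprague-Grundy theorem, the Grundy value of a sum of games is the XOR of individual Grundy values.
Kayles strip: Grundy value = 0. Running XOR: 0 XOR 0 = 0
take-away game: Grundy value = 28. Running XOR: 0 XOR 28 = 28
coin game: Grundy value = 62. Running XOR: 28 XOR 62 = 34
octal game heap: Grundy value = 9. Running XOR: 34 XOR 9 = 43
The combined Grundy value is 43.

43


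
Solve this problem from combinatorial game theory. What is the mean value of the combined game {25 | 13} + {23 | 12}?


G1 = {25 | 13}, G2 = {23 | 12}
Each is a switch {a | b} with numbers a > b; its mean value is (a + b)/2, and mean value is additive over game sums: m(G1 + G2) = m(G1) + m(G2).
Mean of G1 = (25 + (13))/2 = 38/2 = 19
Mean of G2 = (23 + (12))/2 = 35/2 = 35/2
Mean of G1 + G2 = 19 + 35/2 = 73/2

73/2


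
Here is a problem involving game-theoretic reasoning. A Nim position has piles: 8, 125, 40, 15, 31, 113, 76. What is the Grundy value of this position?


We need the XOR (exclusive or) of all pile sizes.
After XOR-ing pile 1 (size 8): 0 XOR 8 = 8
After XOR-ing pile 2 (size 125): 8 XOR 125 = 117
After XOR-ing pile 3 (size 40): 117 XOR 40 = 93
After XOR-ing pile 4 (size 15): 93 XOR 15 = 82
After XOR-ing pile 5 (size 31): 82 XOR 31 = 77
After XOR-ing pile 6 (size 113): 77 XOR 113 = 60
After XOR-ing pile 7 (size 76): 60 XOR 76 = 112
The Nim-value of this position is 112.

112


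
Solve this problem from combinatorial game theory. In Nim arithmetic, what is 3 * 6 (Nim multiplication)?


Nim multiplication is bilinear over XOR: (u XOR v) * w = (u*w) XOR (v*w).
So we split each operand into its bit components and XOR the pairwise Nim products.
3 = 1 + 2 (as XOR of powers of 2).
6 = 2 + 4 (as XOR of powers of 2).
Using the standard Nim-product table on single bits:
  2*2 = 3,   2*4 = 8,   2*8 = 12,
  4*4 = 6,   4*8 = 11,  8*8 = 13,
and  1*x = x (identity), k*l = l*k (commutative).
Pairwise Nim products:
  1 * 2 = 2
  1 * 4 = 4
  2 * 2 = 3
  2 * 4 = 8
XOR them: 2 XOR 4 XOR 3 XOR 8 = 13.
Result: 3 * 6 = 13 (in Nim).

13


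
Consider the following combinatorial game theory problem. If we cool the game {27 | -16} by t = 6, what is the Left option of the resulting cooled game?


Original game: {27 | -16} (a switch {a | b} with a > b).
Cooling by t (for t below the temperature (a - b)/2 = 43/2) taxes each move by t: {a | b} cooled by t is {a - t | b + t}.
Cooling amount: t = 6
Cooled Left option: 27 - 6 = 21
Cooled Right option: -16 + 6 = -10
Cooled game: {21 | -10}
Left option = 21

21


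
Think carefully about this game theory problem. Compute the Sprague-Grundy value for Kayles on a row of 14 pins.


Kayles: a move removes 1 or 2 adjacent pins from a contiguous row.
Removing pins from a row of k leaves two independent rows (a, b) with a + b = k - 1 (one pin) or a + b = k - 2 (two pins); an end removal gives a = 0.
By Sprague-Grundy, G(k) = mex{ G(a) XOR G(b) } over all these splits. G(0) = 0.
G(1): splits (0,0):0^0=0 -> mex({0}) = 1
G(2): splits (0,1):0^1=1 (0,0):0^0=0 -> mex({0, 1}) = 2
G(3): splits (0,2):0^2=2 (1,1):1^1=0 (0,1):0^1=1 -> mex({0, 1, 2}) = 3
G(4): splits (0,3):0^3=3 (1,2):1^2=3 (0,2):0^2=2 (1,1):1^1=0 -> mex({0, 2, 3}) = 1
G(5): splits (0,4):0^1=1 (1,3):1^3=2 (2,2):2^2=0 (0,3):0^3=3 (1,2):1^2=3 -> mex({0, 1, 2, 3}) = 4
G(6) = mex({0, 1, 2, 4}) = 3
G(7) = mex({0, 1, 3, 4, 5}) = 2
G(8) = mex({0, 2, 3, 5, 6}) = 1
G(9) = mex({0, 1, 2, 3, 6, 7}) = 4
G(10) = mex({0, 1, 3, 4, 5, 7}) = 2
G(11) = mex({0, 1, 2, 3, 4, 5}) = 6
G(12) = mex({0, 1, 2, 3, 5, 6, 7}) = 4
G(13) = mex({0, 2, 3, 4, 6, 7}) = 1
G(14) = mex({0, 1, 4, 5, 6, 7}) = 2
Therefore G(14) = 2.

2


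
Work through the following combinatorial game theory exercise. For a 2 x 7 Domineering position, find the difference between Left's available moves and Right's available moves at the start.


Board is 2 x 7 (rows x cols).
Left (vertical) placements: (rows-1) * cols = 1 * 7 = 7
Right (horizontal) placements: rows * (cols-1) = 2 * 6 = 12
Advantage = Left - Right = 7 - 12 = -5

-5


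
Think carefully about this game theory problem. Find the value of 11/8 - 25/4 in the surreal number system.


x = 11/8, y = 25/4
Converting to common denominator: 8
x = 11/8, y = 50/8
x - y = 11/8 - 25/4 = -39/8

-39/8


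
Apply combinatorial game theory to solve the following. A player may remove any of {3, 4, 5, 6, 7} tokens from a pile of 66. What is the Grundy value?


The subtraction set is S = {3, 4, 5, 6, 7}.
G(k) = mex{ G(k - s) : s in S, s <= k }. We compute iteratively: G(0) = 0.
G(1) = mex({}) = 0
G(2) = mex({}) = 0
G(3) = mex({0}) = 1
G(4) = mex({0}) = 1
G(5) = mex({0}) = 1
G(6) = mex({0, 1}) = 2
G(7) = mex({0, 1}) = 2
G(8) = mex({0, 1}) = 2
G(9) = mex({0, 1, 2}) = 3
G(10) = mex({1, 2}) = 0
G(11) = mex({1, 2}) = 0
G(12) = mex({1, 2, 3}) = 0
G(13) = mex({0, 2, 3}) = 1
G(14) = mex({0, 2, 3}) = 1
G(15) = mex({0, 2, 3}) = 1
G(16) = mex({0, 1, 3}) = 2
Observe that G(10)..G(16) = 0, 0, 0, 1, 1, 1, 2 repeats G(0)..G(6) = 0, 0, 0, 1, 1, 1, 2.
For k >= max(S) = 7, G(k) is determined by the previous 7 values G(k-7)..G(k-1); a window of 7 consecutive values has recurred shifted by 10, so by induction G(k + 10) = G(k) for all k >= 0: the sequence is periodic from the start with period 10.
One period: G(0..9) = 0, 0, 0, 1, 1, 1, 2, 2, 2, 3.
66 mod 10 = 6, so G(66) = G(6) = 2.

2


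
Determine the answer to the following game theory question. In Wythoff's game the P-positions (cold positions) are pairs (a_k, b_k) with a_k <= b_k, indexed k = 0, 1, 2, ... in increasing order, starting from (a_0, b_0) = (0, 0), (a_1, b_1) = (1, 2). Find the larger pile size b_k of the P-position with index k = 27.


By Wythoff's theorem, a_k = floor(k * phi) and b_k = floor(k * phi^2) = a_k + k, where phi = (1 + sqrt(5))/2 is the golden ratio.
phi = (1 + sqrt(5))/2 = 1.618034
phi^2 = phi + 1 = 2.618034
k = 27
k * phi^2 = 27 * 2.618034 = 70.686918
b_27 = floor(k * phi^2) = 70 (check: a_27 + k = 43 + 27 = 70)

70


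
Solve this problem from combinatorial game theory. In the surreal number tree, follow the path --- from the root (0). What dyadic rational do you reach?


Sign expansion: ---
Rule: track bounds (lo, hi), initially (-inf, +inf). On '+', the current value becomes lo and we move to the simplest number in (value, hi): value + 1 if hi = +inf, otherwise the midpoint (value + hi)/2. On '-', the current value becomes hi and we move to value - 1 if lo = -inf, otherwise the midpoint (lo + value)/2.
Start at 0.
Step 1: sign = -, move left. Bounds: (-inf, 0). Value = -1
Step 2: sign = -, move left. Bounds: (-inf, -1). Value = -2
Step 3: sign = -, move left. Bounds: (-inf, -2). Value = -3
The surreal number with sign expansion --- is -3.

-3


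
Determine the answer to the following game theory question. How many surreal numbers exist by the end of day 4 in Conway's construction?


Day 0: {|} = 0 is born. Count = 1.
Day n: the number of surreal numbers born by day n is 2^(n+1) - 1.
By day 0: 2^1 - 1 = 1
By day 1: 2^2 - 1 = 3
By day 2: 2^3 - 1 = 7
By day 3: 2^4 - 1 = 15
By day 4: 2^5 - 1 = 31
By day 4: 31 surreal numbers.

31


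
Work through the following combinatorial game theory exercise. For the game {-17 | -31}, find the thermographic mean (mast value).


Game = {-17 | -31}, a switch {a | b} with numbers a > b.
Its thermograph has left wall a - t and right wall b + t, which meet at t = (a - b)/2, where both equal (a + b)/2. So the mast (mean value) is at (a + b)/2.
Mean = (-17 + (-31))/2 = -48/2 = -24

-24


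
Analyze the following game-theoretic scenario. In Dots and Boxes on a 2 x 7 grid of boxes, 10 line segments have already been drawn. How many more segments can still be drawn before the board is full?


Grid: 2 x 7 boxes, i.e. 3 rows and 8 columns of dots.
Horizontal edges: (rows + 1) * cols = 3 * 7 = 21
Vertical edges: rows * (cols + 1) = 2 * 8 = 16
Total edges: 21 + 16 = 37
Edges drawn: 10
Remaining: 37 - 10 = 27

27


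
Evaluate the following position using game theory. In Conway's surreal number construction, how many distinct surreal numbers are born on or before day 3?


Day 0: {|} = 0 is born. Count = 1.
Day n: the number of surreal numbers born by day n is 2^(n+1) - 1.
By day 0: 2^1 - 1 = 1
By day 1: 2^2 - 1 = 3
By day 2: 2^3 - 1 = 7
By day 3: 2^4 - 1 = 15
By day 3: 15 surreal numbers.

15


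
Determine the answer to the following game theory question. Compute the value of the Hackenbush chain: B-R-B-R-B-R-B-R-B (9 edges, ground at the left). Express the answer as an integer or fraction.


Edges (from ground): B-R-B-R-B-R-B-R-B
By Berlekamp's sign-expansion rule, a Blue-Red Hackenbush stalk has the value of the surreal number whose sign sequence is the edge sequence with B -> + and R -> -.
Sign sequence: +-+-+-+-+
Trace the sign expansion in the surreal number tree, starting from 0:
Edge 1: B (sign +) -> bounds (0, +inf), value = 1
Edge 2: R (sign -) -> bounds (0, 1), value = 1/2
Edge 3: B (sign +) -> bounds (1/2, 1), value = 3/4
Edge 4: R (sign -) -> bounds (1/2, 3/4), value = 5/8
Edge 5: B (sign +) -> bounds (5/8, 3/4), value = 11/16
Edge 6: R (sign -) -> bounds (5/8, 11/16), value = 21/32
Edge 7: B (sign +) -> bounds (21/32, 11/16), value = 43/64
Edge 8: R (sign -) -> bounds (21/32, 43/64), value = 85/128
Edge 9: B (sign +) -> bounds (85/128, 43/64), value = 171/256
Game value = 171/256

171/256


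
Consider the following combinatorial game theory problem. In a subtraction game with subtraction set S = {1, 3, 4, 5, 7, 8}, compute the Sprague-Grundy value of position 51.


The subtraction set is S = {1, 3, 4, 5, 7, 8}.
G(k) = mex{ G(k - s) : s in S, s <= k }. We compute iteratively: G(0) = 0.
G(1) = mex({0}) = 1
G(2) = mex({1}) = 0
G(3) = mex({0}) = 1
G(4) = mex({0, 1}) = 2
G(5) = mex({0, 1, 2}) = 3
G(6) = mex({0, 1, 3}) = 2
G(7) = mex({0, 1, 2}) = 3
G(8) = mex({0, 1, 2, 3}) = 4
G(9) = mex({0, 1, 2, 3, 4}) = 5
G(10) = mex({0, 1, 2, 3, 5}) = 4
G(11) = mex({1, 2, 3, 4}) = 0
G(12) = mex({0, 2, 3, 4, 5}) = 1
G(13) = mex({1, 2, 3, 4, 5}) = 0
G(14) = mex({0, 2, 3, 4, 5}) = 1
G(15) = mex({0, 1, 3, 4}) = 2
G(16) = mex({0, 1, 2, 4, 5}) = 3
G(17) = mex({0, 1, 3, 4, 5}) = 2
G(18) = mex({0, 1, 2, 4}) = 3
Observe that G(11)..G(18) = 0, 1, 0, 1, 2, 3, 2, 3 repeats G(0)..G(7) = 0, 1, 0, 1, 2, 3, 2, 3.
For k >= max(S) = 8, G(k) is determined by the previous 8 values G(k-8)..G(k-1); a window of 8 consecutive values has recurred shifted by 11, so by induction G(k + 11) = G(k) for all k >= 0: the sequence is periodic from the start with period 11.
One period: G(0..10) = 0, 1, 0, 1, 2, 3, 2, 3, 4, 5, 4.
51 mod 11 = 7, so G(51) = G(7) = 3.

3
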